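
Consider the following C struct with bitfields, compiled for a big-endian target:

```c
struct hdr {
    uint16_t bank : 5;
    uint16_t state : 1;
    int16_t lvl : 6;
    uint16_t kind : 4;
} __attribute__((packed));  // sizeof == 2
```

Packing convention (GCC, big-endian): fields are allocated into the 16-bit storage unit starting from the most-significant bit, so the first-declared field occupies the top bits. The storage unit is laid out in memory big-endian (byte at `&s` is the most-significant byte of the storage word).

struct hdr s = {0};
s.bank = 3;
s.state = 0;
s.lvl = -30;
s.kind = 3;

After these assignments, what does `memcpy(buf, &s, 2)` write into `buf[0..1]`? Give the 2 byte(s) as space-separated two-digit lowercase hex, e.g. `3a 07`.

[11+:5] bank=3 & 0x1f = 0x3; word=0x1800
[10+:1] state=0 & 0x1 = 0x0; word=0x1800
[4+:6] lvl=-30 & 0x3f = 0x22; word=0x1a20
[0+:4] kind=3 & 0xf = 0x3; word=0x1a23
word = 0x1a23 → big-endian bytes:
  [0]=0x1a  [1]=0x23

1a 23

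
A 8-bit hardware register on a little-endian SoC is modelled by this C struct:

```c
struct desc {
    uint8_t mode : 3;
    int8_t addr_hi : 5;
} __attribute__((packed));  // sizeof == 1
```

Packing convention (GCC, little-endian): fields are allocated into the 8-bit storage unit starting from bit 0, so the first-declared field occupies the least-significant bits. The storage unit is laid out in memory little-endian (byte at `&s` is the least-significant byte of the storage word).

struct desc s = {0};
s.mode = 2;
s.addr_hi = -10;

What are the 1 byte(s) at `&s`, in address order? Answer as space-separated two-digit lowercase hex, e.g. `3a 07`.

b2

mode:3 = 2 → 0x2 << 0 → word 0x02
addr_hi:5 = -10 → 0x16 << 3 → word 0xb2
word = 0xb2 → little-endian bytes:
  [0]=0xb2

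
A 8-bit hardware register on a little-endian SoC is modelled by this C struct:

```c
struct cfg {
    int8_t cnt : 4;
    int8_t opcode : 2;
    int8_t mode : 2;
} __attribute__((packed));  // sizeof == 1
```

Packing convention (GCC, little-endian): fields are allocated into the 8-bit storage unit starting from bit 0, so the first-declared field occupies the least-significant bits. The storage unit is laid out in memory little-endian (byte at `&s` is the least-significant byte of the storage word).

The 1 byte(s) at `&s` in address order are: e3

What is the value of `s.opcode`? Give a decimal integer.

-2

[0]=0xe3 (little-endian) → word 0xe3
cnt [0+:4] = (word>>0) & 0xf = 3
opcode [4+:2] = (word>>4) & 0x3 = 2  ←
mode [6+:2] = (word>>6) & 0x3 = 3
opcode signed 2b, MSB=1: 2 - 4 = -2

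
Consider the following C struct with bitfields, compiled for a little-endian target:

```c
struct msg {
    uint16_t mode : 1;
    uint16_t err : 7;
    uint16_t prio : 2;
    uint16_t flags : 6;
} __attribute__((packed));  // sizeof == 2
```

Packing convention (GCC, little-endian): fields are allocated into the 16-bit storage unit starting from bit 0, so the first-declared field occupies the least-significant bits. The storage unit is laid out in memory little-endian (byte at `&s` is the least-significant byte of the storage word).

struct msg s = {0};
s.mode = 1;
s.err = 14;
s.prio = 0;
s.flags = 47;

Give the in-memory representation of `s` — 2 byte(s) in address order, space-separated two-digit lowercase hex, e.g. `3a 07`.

[0+:1] mode=1 & 0x1 = 0x1; word=0x0001
[1+:7] err=14 & 0x7f = 0xe; word=0x001d
[8+:2] prio=0 & 0x3 = 0x0; word=0x001d
[10+:6] flags=47 & 0x3f = 0x2f; word=0xbc1d
word = 0xbc1d → little-endian bytes:
  [0]=0x1d  [1]=0xbc

1d bc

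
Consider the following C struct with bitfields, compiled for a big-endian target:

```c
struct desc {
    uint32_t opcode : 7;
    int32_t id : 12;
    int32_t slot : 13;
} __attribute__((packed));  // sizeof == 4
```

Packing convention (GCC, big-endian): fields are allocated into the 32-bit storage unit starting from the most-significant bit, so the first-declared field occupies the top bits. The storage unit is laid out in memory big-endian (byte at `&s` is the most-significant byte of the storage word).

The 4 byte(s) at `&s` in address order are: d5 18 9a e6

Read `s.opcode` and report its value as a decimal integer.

106

[0]=0xd5 [1]=0x18 [2]=0x9a [3]=0xe6 (big-endian) → word 0xd5189ae6
opcode [25+:7] = (word>>25) & 0x7f = 106  ←
id [13+:12] = (word>>13) & 0xfff = 2244
slot [0+:13] = (word>>0) & 0x1fff = 6886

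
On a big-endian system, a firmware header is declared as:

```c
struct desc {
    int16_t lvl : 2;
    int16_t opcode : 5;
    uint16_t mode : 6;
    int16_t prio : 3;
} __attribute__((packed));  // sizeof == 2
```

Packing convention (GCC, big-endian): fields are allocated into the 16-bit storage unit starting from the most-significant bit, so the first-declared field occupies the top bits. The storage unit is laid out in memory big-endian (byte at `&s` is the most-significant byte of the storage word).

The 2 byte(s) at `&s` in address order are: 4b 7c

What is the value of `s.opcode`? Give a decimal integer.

5

[0]=0x4b [1]=0x7c (big-endian) → word 0x4b7c
lvl:2 @ bit 14 → (0x4b7c>>14)&0x3 = 0x1
opcode:5 @ bit 9 → (0x4b7c>>9)&0x1f = 0x5  ←
mode:6 @ bit 3 → (0x4b7c>>3)&0x3f = 0x2f
prio:3 @ bit 0 → (0x4b7c>>0)&0x7 = 0x4
opcode signed 5b, MSB=0: value = 5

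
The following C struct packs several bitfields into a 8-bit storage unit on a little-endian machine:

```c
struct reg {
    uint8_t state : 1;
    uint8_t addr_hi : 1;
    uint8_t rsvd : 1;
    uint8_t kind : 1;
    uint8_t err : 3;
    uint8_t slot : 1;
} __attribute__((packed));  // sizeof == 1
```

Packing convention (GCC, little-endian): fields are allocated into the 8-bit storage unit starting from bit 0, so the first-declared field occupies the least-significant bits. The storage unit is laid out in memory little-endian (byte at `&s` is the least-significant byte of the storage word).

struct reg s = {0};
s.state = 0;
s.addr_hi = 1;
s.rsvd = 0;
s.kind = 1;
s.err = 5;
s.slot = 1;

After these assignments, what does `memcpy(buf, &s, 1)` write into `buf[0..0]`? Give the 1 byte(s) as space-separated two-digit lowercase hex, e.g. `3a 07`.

[0+:1] state=0 & 0x1 = 0x0; word=0x00
[1+:1] addr_hi=1 & 0x1 = 0x1; word=0x02
[2+:1] rsvd=0 & 0x1 = 0x0; word=0x02
[3+:1] kind=1 & 0x1 = 0x1; word=0x0a
[4+:3] err=5 & 0x7 = 0x5; word=0x5a
[7+:1] slot=1 & 0x1 = 0x1; word=0xda
word = 0xda → little-endian bytes:
  [0]=0xda

da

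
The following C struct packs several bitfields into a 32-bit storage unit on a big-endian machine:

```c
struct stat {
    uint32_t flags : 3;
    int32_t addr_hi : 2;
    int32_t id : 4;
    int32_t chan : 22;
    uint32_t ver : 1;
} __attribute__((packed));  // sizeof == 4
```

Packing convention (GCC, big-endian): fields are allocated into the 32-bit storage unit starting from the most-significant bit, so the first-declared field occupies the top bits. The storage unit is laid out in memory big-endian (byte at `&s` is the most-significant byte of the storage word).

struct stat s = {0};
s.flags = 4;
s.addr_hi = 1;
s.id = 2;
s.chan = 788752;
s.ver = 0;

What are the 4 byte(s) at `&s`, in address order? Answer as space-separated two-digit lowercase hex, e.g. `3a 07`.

[29+:3] flags=4 & 0x7 = 0x4; word=0x80000000
[27+:2] addr_hi=1 & 0x3 = 0x1; word=0x88000000
[23+:4] id=2 & 0xf = 0x2; word=0x89000000
[1+:22] chan=788752 & 0x3fffff = 0xc0910; word=0x89181220
[0+:1] ver=0 & 0x1 = 0x0; word=0x89181220
word = 0x89181220 → big-endian bytes:
  [0]=0x89  [1]=0x18  [2]=0x12  [3]=0x20

89 18 12 20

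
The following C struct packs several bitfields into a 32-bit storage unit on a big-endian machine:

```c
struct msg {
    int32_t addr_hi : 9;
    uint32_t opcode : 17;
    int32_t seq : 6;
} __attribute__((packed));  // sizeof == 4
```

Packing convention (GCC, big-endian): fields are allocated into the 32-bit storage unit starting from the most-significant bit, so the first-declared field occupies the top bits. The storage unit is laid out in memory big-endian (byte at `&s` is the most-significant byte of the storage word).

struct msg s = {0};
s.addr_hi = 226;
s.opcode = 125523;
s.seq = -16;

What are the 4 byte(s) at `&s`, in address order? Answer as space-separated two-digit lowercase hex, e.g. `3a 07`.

addr_hi (9b) val=226 bits=0xe2 at bit 23: 0x71000000
opcode (17b) val=125523 bits=0x1ea53 at bit 6: 0x717a94c0
seq (6b) val=-16 bits=0x30 at bit 0: 0x717a94f0
word = 0x717a94f0 → big-endian bytes:
  [0]=0x71  [1]=0x7a  [2]=0x94  [3]=0xf0

71 7a 94 f0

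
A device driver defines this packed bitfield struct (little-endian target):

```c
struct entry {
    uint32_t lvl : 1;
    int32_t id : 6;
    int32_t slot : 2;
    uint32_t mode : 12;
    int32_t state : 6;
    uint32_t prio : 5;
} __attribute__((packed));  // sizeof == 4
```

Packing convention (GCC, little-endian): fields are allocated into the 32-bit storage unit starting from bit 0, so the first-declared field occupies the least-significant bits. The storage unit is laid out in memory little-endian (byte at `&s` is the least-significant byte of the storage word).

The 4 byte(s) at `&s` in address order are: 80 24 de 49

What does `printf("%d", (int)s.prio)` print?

9

[0]=0x80 [1]=0x24 [2]=0xde [3]=0x49 (little-endian) → word 0x49de2480
lvl [0+:1] = (word>>0) & 0x1 = 0
id [1+:6] = (word>>1) & 0x3f = 0
slot [7+:2] = (word>>7) & 0x3 = 1
mode [9+:12] = (word>>9) & 0xfff = 3858
state [21+:6] = (word>>21) & 0x3f = 14
prio [27+:5] = (word>>27) & 0x1f = 9  ←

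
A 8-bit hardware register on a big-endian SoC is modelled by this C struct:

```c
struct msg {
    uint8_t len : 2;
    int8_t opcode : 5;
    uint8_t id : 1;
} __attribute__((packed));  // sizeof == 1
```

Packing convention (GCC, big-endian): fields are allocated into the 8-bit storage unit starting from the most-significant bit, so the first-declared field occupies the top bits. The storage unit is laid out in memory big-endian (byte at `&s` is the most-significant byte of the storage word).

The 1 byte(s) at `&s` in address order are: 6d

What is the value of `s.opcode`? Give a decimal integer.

-10

[0]=0x6d (big-endian) → word 0x6d
len [6+:2] = (word>>6) & 0x3 = 1
opcode [1+:5] = (word>>1) & 0x1f = 22  ←
id [0+:1] = (word>>0) & 0x1 = 1
opcode signed 5b, MSB=1: 22 - 32 = -10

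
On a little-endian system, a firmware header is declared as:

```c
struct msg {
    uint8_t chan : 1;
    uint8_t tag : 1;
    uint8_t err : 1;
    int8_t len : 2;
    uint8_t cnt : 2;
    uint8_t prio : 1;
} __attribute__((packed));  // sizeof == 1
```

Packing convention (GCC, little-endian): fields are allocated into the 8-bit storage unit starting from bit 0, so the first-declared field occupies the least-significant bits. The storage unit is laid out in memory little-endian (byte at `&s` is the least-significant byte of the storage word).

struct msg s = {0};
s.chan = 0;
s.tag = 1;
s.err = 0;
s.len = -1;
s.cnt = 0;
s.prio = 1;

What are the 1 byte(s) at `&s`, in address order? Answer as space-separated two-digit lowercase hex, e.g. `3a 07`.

chan:1 = 0 → 0x0 << 0 → word 0x00
tag:1 = 1 → 0x1 << 1 → word 0x02
err:1 = 0 → 0x0 << 2 → word 0x02
len:2 = -1 → 0x3 << 3 → word 0x1a
cnt:2 = 0 → 0x0 << 5 → word 0x1a
prio:1 = 1 → 0x1 << 7 → word 0x9a
word = 0x9a → little-endian bytes:
  [0]=0x9a

9a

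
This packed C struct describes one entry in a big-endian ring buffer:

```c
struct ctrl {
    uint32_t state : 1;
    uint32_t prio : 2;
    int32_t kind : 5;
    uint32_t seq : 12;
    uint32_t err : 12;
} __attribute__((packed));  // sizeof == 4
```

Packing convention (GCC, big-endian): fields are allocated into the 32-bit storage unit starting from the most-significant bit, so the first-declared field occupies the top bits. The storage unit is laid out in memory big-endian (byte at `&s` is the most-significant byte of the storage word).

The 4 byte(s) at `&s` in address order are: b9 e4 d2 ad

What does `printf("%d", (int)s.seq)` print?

[0]=0xb9 [1]=0xe4 [2]=0xd2 [3]=0xad (big-endian) → word 0xb9e4d2ad
state [31+:1] = (word>>31) & 0x1 = 1
prio [29+:2] = (word>>29) & 0x3 = 1
kind [24+:5] = (word>>24) & 0x1f = 25
seq [12+:12] = (word>>12) & 0xfff = 3661  ←
err [0+:12] = (word>>0) & 0xfff = 685

3661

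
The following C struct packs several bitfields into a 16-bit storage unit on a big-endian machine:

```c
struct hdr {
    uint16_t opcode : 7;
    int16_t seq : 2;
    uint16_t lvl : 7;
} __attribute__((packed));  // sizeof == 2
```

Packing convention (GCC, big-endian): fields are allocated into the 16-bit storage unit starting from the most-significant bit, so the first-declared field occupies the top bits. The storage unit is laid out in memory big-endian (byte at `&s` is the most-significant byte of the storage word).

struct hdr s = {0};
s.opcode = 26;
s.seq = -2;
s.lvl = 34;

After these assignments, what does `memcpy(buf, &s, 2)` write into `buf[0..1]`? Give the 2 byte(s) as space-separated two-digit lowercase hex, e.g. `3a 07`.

35 22

opcode:7 = 26 → 0x1a << 9 → word 0x3400
seq:2 = -2 → 0x2 << 7 → word 0x3500
lvl:7 = 34 → 0x22 << 0 → word 0x3522
word = 0x3522 → big-endian bytes:
  [0]=0x35  [1]=0x22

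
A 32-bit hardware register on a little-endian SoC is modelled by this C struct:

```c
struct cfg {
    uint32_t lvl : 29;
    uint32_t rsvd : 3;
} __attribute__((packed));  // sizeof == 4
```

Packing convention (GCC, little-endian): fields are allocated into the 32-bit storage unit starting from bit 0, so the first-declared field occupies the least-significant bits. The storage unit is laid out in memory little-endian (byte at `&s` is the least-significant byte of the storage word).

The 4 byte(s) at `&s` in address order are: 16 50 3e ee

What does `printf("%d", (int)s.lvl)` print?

[0]=0x16 [1]=0x50 [2]=0x3e [3]=0xee (little-endian) → word 0xee3e5016
lvl:29 @ bit 0 → (0xee3e5016>>0)&0x1fffffff = 0xe3e5016  ←
rsvd:3 @ bit 29 → (0xee3e5016>>29)&0x7 = 0x7

238964758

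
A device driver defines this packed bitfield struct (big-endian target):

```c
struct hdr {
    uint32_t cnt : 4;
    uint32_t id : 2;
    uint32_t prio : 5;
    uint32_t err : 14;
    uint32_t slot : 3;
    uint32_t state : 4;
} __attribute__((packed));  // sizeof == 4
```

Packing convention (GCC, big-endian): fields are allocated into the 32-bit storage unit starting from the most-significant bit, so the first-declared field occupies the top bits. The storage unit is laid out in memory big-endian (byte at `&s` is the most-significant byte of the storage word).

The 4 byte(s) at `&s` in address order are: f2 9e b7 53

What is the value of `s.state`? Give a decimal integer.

3

[0]=0xf2 [1]=0x9e [2]=0xb7 [3]=0x53 (big-endian) → word 0xf29eb753
cnt [28+:4] = (word>>28) & 0xf = 15
id [26+:2] = (word>>26) & 0x3 = 0
prio [21+:5] = (word>>21) & 0x1f = 20
err [7+:14] = (word>>7) & 0x3fff = 15726
slot [4+:3] = (word>>4) & 0x7 = 5
state [0+:4] = (word>>0) & 0xf = 3  ←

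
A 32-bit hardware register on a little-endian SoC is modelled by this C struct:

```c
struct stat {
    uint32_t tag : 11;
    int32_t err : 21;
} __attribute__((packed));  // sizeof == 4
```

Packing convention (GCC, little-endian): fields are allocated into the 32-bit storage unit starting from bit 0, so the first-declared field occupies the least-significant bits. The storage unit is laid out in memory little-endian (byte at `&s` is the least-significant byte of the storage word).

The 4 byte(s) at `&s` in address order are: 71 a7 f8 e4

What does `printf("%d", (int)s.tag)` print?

[0]=0x71 [1]=0xa7 [2]=0xf8 [3]=0xe4 (little-endian) → word 0xe4f8a771
tag:11 @ bit 0 → (0xe4f8a771>>0)&0x7ff = 0x771  ←
err:21 @ bit 11 → (0xe4f8a771>>11)&0x1fffff = 0x1c9f14

1905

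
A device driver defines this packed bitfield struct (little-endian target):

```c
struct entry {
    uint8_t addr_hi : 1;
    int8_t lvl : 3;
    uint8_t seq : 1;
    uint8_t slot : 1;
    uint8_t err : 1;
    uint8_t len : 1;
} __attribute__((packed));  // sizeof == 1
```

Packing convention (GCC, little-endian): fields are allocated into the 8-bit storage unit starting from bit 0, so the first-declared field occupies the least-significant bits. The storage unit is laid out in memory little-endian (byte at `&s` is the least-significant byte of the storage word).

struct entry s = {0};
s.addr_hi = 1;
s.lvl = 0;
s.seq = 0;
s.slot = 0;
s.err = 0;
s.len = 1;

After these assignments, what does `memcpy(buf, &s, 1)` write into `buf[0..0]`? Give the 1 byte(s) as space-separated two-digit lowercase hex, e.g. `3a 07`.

81

[0+:1] addr_hi=1 & 0x1 = 0x1; word=0x01
[1+:3] lvl=0 & 0x7 = 0x0; word=0x01
[4+:1] seq=0 & 0x1 = 0x0; word=0x01
[5+:1] slot=0 & 0x1 = 0x0; word=0x01
[6+:1] err=0 & 0x1 = 0x0; word=0x01
[7+:1] len=1 & 0x1 = 0x1; word=0x81
word = 0x81 → little-endian bytes:
  [0]=0x81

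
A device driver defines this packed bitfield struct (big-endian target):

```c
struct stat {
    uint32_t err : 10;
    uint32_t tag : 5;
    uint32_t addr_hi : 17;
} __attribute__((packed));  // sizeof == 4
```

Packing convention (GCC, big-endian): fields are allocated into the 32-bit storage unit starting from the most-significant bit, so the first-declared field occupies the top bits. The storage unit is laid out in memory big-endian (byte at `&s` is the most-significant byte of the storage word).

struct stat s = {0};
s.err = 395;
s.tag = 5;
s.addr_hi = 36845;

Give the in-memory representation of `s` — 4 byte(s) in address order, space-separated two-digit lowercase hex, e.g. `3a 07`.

err:10 = 395 → 0x18b << 22 → word 0x62c00000
tag:5 = 5 → 0x5 << 17 → word 0x62ca0000
addr_hi:17 = 36845 → 0x8fed << 0 → word 0x62ca8fed
word = 0x62ca8fed → big-endian bytes:
  [0]=0x62  [1]=0xca  [2]=0x8f  [3]=0xed

62 ca 8f ed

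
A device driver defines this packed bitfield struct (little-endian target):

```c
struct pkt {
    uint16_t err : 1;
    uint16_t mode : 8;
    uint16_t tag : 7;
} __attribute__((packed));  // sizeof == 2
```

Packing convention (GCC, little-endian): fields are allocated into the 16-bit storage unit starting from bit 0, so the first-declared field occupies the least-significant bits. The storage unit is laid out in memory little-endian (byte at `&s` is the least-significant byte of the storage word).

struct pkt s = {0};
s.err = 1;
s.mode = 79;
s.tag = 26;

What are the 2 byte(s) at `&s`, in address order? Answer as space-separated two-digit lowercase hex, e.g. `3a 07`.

9f 34

err (1b) val=1 bits=0x1 at bit 0: 0x0001
mode (8b) val=79 bits=0x4f at bit 1: 0x009f
tag (7b) val=26 bits=0x1a at bit 9: 0x349f
word = 0x349f → little-endian bytes:
  [0]=0x9f  [1]=0x34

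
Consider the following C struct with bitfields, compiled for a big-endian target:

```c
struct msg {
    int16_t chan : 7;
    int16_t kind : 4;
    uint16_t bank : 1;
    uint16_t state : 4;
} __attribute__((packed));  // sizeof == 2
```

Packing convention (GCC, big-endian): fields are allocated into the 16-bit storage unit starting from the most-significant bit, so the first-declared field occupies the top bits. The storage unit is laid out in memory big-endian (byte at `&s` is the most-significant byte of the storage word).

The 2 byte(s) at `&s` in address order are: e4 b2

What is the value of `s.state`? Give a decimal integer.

[0]=0xe4 [1]=0xb2 (big-endian) → word 0xe4b2
chan:7 @ bit 9 → (0xe4b2>>9)&0x7f = 0x72
kind:4 @ bit 5 → (0xe4b2>>5)&0xf = 0x5
bank:1 @ bit 4 → (0xe4b2>>4)&0x1 = 0x1
state:4 @ bit 0 → (0xe4b2>>0)&0xf = 0x2  ←

2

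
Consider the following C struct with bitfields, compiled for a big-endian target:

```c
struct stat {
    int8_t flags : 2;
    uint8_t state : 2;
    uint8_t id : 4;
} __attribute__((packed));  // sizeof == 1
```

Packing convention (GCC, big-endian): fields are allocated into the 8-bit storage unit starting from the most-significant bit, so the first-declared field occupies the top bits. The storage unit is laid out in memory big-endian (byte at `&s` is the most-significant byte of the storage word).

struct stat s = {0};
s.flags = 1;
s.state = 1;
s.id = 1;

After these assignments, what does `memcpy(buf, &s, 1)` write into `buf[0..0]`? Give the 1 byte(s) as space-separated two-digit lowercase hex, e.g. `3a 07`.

51

flags (2b) val=1 bits=0x1 at bit 6: 0x40
state (2b) val=1 bits=0x1 at bit 4: 0x50
id (4b) val=1 bits=0x1 at bit 0: 0x51
word = 0x51 → big-endian bytes:
  [0]=0x51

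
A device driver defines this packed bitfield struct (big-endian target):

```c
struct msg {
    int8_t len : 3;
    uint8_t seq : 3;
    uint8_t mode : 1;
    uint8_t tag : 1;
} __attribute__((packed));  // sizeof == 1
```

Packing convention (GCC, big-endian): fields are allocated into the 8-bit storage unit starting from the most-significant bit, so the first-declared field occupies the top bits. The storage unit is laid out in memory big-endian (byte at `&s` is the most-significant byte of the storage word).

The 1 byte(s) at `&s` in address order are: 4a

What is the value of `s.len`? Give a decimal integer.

[0]=0x4a (big-endian) → word 0x4a
len [5+:3] = (word>>5) & 0x7 = 2  ←
seq [2+:3] = (word>>2) & 0x7 = 2
mode [1+:1] = (word>>1) & 0x1 = 1
tag [0+:1] = (word>>0) & 0x1 = 0
len signed 3b, MSB=0: value = 2

2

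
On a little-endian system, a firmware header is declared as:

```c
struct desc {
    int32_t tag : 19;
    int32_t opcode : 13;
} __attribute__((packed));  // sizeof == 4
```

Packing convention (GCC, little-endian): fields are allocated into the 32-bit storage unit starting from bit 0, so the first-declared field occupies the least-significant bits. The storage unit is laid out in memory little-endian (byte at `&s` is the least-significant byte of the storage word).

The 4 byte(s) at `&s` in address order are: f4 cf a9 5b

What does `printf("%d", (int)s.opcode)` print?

[0]=0xf4 [1]=0xcf [2]=0xa9 [3]=0x5b (little-endian) → word 0x5ba9cff4
tag:19 @ bit 0 → (0x5ba9cff4>>0)&0x7ffff = 0x1cff4
opcode:13 @ bit 19 → (0x5ba9cff4>>19)&0x1fff = 0xb75  ←
opcode signed 13b, MSB=0: value = 2933

2933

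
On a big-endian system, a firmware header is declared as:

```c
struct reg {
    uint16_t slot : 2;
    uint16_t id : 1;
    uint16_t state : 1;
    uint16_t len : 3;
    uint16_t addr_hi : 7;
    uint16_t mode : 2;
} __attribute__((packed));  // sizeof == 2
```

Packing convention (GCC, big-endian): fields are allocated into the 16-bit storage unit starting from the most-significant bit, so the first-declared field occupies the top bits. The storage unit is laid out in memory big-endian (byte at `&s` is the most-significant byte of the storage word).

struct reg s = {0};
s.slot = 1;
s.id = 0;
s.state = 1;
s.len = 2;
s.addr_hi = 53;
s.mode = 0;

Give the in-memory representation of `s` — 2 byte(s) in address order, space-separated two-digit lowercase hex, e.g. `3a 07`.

[14+:2] slot=1 & 0x3 = 0x1; word=0x4000
[13+:1] id=0 & 0x1 = 0x0; word=0x4000
[12+:1] state=1 & 0x1 = 0x1; word=0x5000
[9+:3] len=2 & 0x7 = 0x2; word=0x5400
[2+:7] addr_hi=53 & 0x7f = 0x35; word=0x54d4
[0+:2] mode=0 & 0x3 = 0x0; word=0x54d4
word = 0x54d4 → big-endian bytes:
  [0]=0x54  [1]=0xd4

54 d4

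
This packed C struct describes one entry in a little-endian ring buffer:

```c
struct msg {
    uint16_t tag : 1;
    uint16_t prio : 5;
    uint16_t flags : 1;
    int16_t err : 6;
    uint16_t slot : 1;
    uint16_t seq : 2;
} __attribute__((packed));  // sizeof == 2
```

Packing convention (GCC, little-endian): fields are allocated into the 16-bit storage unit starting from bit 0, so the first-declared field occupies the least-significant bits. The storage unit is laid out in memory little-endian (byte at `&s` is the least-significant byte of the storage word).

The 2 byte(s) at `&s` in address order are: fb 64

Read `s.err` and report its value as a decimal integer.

[0]=0xfb [1]=0x64 (little-endian) → word 0x64fb
tag:1 @ bit 0 → (0x64fb>>0)&0x1 = 0x1
prio:5 @ bit 1 → (0x64fb>>1)&0x1f = 0x1d
flags:1 @ bit 6 → (0x64fb>>6)&0x1 = 0x1
err:6 @ bit 7 → (0x64fb>>7)&0x3f = 0x9  ←
slot:1 @ bit 13 → (0x64fb>>13)&0x1 = 0x1
seq:2 @ bit 14 → (0x64fb>>14)&0x3 = 0x1
err signed 6b, MSB=0: value = 9

9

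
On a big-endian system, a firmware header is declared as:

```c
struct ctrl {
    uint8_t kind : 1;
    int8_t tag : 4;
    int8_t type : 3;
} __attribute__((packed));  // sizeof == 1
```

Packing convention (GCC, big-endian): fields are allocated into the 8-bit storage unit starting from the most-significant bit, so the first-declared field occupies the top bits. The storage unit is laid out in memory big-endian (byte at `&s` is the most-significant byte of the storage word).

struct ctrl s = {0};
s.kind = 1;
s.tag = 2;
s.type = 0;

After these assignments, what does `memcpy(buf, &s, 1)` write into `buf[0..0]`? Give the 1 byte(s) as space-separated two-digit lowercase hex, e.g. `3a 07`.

90

[7+:1] kind=1 & 0x1 = 0x1; word=0x80
[3+:4] tag=2 & 0xf = 0x2; word=0x90
[0+:3] type=0 & 0x7 = 0x0; word=0x90
word = 0x90 → big-endian bytes:
  [0]=0x90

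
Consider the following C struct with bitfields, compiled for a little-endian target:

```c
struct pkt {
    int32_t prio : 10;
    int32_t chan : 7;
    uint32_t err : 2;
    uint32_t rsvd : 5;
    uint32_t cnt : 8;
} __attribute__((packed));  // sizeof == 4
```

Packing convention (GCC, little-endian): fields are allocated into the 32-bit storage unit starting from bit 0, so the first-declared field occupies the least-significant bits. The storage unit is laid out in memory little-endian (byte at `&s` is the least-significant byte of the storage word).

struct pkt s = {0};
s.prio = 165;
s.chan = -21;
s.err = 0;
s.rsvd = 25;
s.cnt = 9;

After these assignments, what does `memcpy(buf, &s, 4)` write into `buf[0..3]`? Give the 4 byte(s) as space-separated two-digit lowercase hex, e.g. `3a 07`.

prio:10 = 165 → 0xa5 << 0 → word 0x000000a5
chan:7 = -21 → 0x6b << 10 → word 0x0001aca5
err:2 = 0 → 0x0 << 17 → word 0x0001aca5
rsvd:5 = 25 → 0x19 << 19 → word 0x00c9aca5
cnt:8 = 9 → 0x9 << 24 → word 0x09c9aca5
word = 0x09c9aca5 → little-endian bytes:
  [0]=0xa5  [1]=0xac  [2]=0xc9  [3]=0x09

a5 ac c9 09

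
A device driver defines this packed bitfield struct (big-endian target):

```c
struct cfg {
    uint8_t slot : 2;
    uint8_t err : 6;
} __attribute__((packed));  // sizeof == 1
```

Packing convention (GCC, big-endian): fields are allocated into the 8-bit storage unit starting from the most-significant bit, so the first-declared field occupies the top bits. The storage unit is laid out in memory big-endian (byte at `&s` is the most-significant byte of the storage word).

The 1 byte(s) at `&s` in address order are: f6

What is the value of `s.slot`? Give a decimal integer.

[0]=0xf6 (big-endian) → word 0xf6
slot:2 @ bit 6 → (0xf6>>6)&0x3 = 0x3  ←
err:6 @ bit 0 → (0xf6>>0)&0x3f = 0x36

3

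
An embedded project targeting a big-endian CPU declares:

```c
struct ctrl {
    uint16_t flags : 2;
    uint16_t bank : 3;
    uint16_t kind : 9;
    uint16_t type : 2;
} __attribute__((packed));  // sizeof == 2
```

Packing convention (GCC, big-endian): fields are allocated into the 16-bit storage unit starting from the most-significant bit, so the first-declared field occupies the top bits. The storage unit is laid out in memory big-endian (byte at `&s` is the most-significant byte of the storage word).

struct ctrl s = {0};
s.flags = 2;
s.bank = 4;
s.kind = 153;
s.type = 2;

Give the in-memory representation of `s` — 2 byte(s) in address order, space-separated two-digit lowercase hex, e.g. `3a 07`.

flags (2b) val=2 bits=0x2 at bit 14: 0x8000
bank (3b) val=4 bits=0x4 at bit 11: 0xa000
kind (9b) val=153 bits=0x99 at bit 2: 0xa264
type (2b) val=2 bits=0x2 at bit 0: 0xa266
word = 0xa266 → big-endian bytes:
  [0]=0xa2  [1]=0x66

a2 66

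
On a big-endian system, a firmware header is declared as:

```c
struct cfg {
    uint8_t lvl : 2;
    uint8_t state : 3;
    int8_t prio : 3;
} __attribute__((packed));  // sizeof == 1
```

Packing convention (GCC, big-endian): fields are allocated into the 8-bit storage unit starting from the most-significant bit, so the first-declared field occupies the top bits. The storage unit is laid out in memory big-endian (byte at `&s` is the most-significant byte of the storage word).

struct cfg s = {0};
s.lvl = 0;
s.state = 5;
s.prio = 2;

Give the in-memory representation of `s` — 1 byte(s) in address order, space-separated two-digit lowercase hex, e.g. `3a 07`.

2a

[6+:2] lvl=0 & 0x3 = 0x0; word=0x00
[3+:3] state=5 & 0x7 = 0x5; word=0x28
[0+:3] prio=2 & 0x7 = 0x2; word=0x2a
word = 0x2a → big-endian bytes:
  [0]=0x2a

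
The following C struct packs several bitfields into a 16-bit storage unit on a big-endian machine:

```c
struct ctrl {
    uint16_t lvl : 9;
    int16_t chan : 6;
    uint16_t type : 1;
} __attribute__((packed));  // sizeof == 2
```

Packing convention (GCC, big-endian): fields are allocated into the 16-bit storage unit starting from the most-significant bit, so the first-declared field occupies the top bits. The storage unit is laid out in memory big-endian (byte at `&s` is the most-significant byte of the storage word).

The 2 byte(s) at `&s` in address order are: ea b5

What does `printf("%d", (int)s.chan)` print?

26

[0]=0xea [1]=0xb5 (big-endian) → word 0xeab5
lvl:9 @ bit 7 → (0xeab5>>7)&0x1ff = 0x1d5
chan:6 @ bit 1 → (0xeab5>>1)&0x3f = 0x1a  ←
type:1 @ bit 0 → (0xeab5>>0)&0x1 = 0x1
chan signed 6b, MSB=0: value = 26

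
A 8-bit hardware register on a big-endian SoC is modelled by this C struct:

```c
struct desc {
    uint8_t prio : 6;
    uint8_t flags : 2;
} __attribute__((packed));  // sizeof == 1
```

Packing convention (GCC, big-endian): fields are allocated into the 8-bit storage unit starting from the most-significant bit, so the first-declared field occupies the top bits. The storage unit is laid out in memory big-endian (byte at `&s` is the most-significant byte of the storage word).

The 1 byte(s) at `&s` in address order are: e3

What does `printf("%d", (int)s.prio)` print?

[0]=0xe3 (big-endian) → word 0xe3
prio:6 @ bit 2 → (0xe3>>2)&0x3f = 0x38  ←
flags:2 @ bit 0 → (0xe3>>0)&0x3 = 0x3

56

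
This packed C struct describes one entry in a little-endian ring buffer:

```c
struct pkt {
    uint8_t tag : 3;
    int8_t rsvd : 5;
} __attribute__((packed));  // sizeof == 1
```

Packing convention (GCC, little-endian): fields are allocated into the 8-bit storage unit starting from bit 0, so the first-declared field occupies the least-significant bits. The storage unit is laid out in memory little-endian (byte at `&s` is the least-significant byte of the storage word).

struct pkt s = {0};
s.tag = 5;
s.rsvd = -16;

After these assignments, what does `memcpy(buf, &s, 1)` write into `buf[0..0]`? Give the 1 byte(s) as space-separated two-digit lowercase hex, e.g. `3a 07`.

85

[0+:3] tag=5 & 0x7 = 0x5; word=0x05
[3+:5] rsvd=-16 & 0x1f = 0x10; word=0x85
word = 0x85 → little-endian bytes:
  [0]=0x85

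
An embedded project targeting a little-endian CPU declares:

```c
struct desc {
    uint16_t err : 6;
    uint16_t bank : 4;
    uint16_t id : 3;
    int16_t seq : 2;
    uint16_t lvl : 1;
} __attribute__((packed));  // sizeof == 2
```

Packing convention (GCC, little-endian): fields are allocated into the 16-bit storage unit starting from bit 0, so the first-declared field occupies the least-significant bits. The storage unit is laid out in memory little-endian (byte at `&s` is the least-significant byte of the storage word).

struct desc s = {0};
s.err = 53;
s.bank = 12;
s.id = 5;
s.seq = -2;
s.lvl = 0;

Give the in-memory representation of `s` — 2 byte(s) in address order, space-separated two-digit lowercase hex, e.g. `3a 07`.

err:6 = 53 → 0x35 << 0 → word 0x0035
bank:4 = 12 → 0xc << 6 → word 0x0335
id:3 = 5 → 0x5 << 10 → word 0x1735
seq:2 = -2 → 0x2 << 13 → word 0x5735
lvl:1 = 0 → 0x0 << 15 → word 0x5735
word = 0x5735 → little-endian bytes:
  [0]=0x35  [1]=0x57

35 57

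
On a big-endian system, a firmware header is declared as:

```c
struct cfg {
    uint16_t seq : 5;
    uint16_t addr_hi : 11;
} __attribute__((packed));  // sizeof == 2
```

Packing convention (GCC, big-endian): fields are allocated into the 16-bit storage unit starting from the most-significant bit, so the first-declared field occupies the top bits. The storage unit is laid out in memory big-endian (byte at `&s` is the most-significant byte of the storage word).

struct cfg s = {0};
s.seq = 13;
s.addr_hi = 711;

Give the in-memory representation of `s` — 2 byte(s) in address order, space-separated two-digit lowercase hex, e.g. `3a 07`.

6a c7

[11+:5] seq=13 & 0x1f = 0xd; word=0x6800
[0+:11] addr_hi=711 & 0x7ff = 0x2c7; word=0x6ac7
word = 0x6ac7 → big-endian bytes:
  [0]=0x6a  [1]=0xc7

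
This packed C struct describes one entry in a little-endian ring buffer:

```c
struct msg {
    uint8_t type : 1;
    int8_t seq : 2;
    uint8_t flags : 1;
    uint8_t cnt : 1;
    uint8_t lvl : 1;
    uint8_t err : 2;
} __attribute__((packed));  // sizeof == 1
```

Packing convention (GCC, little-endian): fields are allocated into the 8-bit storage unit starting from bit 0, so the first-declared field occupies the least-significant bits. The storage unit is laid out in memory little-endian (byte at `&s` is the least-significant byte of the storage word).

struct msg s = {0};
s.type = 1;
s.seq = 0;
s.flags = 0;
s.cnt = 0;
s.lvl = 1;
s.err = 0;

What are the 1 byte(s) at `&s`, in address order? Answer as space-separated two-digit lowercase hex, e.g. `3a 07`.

type:1 = 1 → 0x1 << 0 → word 0x01
seq:2 = 0 → 0x0 << 1 → word 0x01
flags:1 = 0 → 0x0 << 3 → word 0x01
cnt:1 = 0 → 0x0 << 4 → word 0x01
lvl:1 = 1 → 0x1 << 5 → word 0x21
err:2 = 0 → 0x0 << 6 → word 0x21
word = 0x21 → little-endian bytes:
  [0]=0x21

21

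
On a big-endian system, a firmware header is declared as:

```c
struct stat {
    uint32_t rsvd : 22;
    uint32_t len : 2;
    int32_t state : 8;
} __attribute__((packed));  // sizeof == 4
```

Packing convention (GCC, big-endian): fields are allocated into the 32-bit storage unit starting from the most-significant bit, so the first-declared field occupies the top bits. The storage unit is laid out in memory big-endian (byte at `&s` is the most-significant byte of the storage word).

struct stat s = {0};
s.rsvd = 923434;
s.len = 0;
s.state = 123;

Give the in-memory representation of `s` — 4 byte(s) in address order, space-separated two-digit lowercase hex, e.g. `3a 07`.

38 5c a8 7b

[10+:22] rsvd=923434 & 0x3fffff = 0xe172a; word=0x385ca800
[8+:2] len=0 & 0x3 = 0x0; word=0x385ca800
[0+:8] state=123 & 0xff = 0x7b; word=0x385ca87b
word = 0x385ca87b → big-endian bytes:
  [0]=0x38  [1]=0x5c  [2]=0xa8  [3]=0x7b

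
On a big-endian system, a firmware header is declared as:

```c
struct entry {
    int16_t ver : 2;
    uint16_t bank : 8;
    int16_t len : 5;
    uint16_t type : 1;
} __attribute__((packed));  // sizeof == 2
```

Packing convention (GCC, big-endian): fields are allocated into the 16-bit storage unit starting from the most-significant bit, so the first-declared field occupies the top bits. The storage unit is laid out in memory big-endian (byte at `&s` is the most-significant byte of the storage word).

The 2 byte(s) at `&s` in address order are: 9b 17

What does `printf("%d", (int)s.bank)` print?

108

[0]=0x9b [1]=0x17 (big-endian) → word 0x9b17
ver:2 @ bit 14 → (0x9b17>>14)&0x3 = 0x2
bank:8 @ bit 6 → (0x9b17>>6)&0xff = 0x6c  ←
len:5 @ bit 1 → (0x9b17>>1)&0x1f = 0xb
type:1 @ bit 0 → (0x9b17>>0)&0x1 = 0x1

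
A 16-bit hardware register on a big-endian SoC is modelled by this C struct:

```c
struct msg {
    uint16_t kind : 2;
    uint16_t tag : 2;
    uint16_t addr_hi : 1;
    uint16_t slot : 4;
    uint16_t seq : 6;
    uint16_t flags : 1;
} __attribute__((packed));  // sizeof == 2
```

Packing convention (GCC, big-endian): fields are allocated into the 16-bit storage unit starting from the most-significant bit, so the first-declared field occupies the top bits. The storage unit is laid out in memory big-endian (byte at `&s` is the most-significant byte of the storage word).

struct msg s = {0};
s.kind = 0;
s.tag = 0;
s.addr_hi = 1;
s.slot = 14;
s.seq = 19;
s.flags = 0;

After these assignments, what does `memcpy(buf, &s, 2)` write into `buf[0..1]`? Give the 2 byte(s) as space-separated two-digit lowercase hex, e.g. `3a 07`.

0f 26

[14+:2] kind=0 & 0x3 = 0x0; word=0x0000
[12+:2] tag=0 & 0x3 = 0x0; word=0x0000
[11+:1] addr_hi=1 & 0x1 = 0x1; word=0x0800
[7+:4] slot=14 & 0xf = 0xe; word=0x0f00
[1+:6] seq=19 & 0x3f = 0x13; word=0x0f26
[0+:1] flags=0 & 0x1 = 0x0; word=0x0f26
word = 0x0f26 → big-endian bytes:
  [0]=0x0f  [1]=0x26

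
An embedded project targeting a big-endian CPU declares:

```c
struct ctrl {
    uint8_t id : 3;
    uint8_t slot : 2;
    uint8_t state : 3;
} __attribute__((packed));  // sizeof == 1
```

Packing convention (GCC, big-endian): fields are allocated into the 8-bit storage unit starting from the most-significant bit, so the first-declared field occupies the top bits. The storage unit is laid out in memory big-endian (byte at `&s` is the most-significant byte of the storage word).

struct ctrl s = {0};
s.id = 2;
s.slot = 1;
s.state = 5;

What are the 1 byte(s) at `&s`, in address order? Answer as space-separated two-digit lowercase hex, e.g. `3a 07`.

id:3 = 2 → 0x2 << 5 → word 0x40
slot:2 = 1 → 0x1 << 3 → word 0x48
state:3 = 5 → 0x5 << 0 → word 0x4d
word = 0x4d → big-endian bytes:
  [0]=0x4d

4d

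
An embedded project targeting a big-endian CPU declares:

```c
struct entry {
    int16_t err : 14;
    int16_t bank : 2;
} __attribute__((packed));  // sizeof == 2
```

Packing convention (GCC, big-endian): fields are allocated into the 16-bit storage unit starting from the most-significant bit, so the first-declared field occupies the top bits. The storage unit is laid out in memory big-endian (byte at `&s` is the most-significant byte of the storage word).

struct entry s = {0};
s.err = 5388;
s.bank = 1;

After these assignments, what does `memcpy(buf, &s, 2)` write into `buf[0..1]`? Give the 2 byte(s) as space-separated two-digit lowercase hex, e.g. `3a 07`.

54 31

err:14 = 5388 → 0x150c << 2 → word 0x5430
bank:2 = 1 → 0x1 << 0 → word 0x5431
word = 0x5431 → big-endian bytes:
  [0]=0x54  [1]=0x31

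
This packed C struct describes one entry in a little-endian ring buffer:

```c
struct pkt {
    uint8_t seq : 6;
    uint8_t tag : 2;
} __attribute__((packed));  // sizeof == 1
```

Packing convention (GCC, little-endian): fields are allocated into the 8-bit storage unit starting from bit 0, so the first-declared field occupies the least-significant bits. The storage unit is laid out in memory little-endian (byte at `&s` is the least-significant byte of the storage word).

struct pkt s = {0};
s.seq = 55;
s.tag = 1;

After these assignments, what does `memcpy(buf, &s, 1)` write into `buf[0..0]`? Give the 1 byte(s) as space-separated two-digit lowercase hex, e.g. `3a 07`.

seq (6b) val=55 bits=0x37 at bit 0: 0x37
tag (2b) val=1 bits=0x1 at bit 6: 0x77
word = 0x77 → little-endian bytes:
  [0]=0x77

77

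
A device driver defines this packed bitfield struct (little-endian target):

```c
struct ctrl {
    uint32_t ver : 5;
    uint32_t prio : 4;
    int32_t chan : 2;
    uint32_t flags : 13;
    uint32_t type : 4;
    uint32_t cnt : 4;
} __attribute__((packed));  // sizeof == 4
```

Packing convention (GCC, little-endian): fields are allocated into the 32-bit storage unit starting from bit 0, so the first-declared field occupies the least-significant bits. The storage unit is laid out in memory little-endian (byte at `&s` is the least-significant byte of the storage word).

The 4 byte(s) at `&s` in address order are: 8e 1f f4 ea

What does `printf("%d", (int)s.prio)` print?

[0]=0x8e [1]=0x1f [2]=0xf4 [3]=0xea (little-endian) → word 0xeaf41f8e
ver:5 @ bit 0 → (0xeaf41f8e>>0)&0x1f = 0xe
prio:4 @ bit 5 → (0xeaf41f8e>>5)&0xf = 0xc  ←
chan:2 @ bit 9 → (0xeaf41f8e>>9)&0x3 = 0x3
flags:13 @ bit 11 → (0xeaf41f8e>>11)&0x1fff = 0x1e83
type:4 @ bit 24 → (0xeaf41f8e>>24)&0xf = 0xa
cnt:4 @ bit 28 → (0xeaf41f8e>>28)&0xf = 0xe

12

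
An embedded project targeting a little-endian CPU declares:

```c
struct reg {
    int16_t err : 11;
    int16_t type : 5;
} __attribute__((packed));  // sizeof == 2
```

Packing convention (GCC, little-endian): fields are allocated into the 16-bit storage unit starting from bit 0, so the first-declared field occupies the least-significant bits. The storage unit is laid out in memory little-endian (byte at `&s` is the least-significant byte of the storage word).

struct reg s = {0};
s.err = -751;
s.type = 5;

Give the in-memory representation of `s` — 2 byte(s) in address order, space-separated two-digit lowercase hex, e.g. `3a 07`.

11 2d

[0+:11] err=-751 & 0x7ff = 0x511; word=0x0511
[11+:5] type=5 & 0x1f = 0x5; word=0x2d11
word = 0x2d11 → little-endian bytes:
  [0]=0x11  [1]=0x2d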